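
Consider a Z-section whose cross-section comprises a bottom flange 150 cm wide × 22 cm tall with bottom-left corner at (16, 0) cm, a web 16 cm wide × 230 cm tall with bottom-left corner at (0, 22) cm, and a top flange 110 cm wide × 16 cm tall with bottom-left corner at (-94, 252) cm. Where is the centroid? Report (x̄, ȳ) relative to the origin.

Part | A | x̄ᵢ | ȳᵢ | A·x̄ᵢ | A·ȳᵢ
bottom flange | 3300.00 | 91.00 | 11.00 | 300300.00 | 36300.00
web | 3680.00 | 8.00 | 137.00 | 29440.00 | 504160.00
top flange | 1760.00 | -39.00 | 260.00 | -68640.00 | 457600.00
Σ | 8740.00 |  |  | 261100.00 | 998060.00
x̄ = 261100.00 / 8740.00 = 29.87 cm
ȳ = 998060.00 / 8740.00 = 114.19 cm

x̄ = 29.87 cm, ȳ = 114.19 cm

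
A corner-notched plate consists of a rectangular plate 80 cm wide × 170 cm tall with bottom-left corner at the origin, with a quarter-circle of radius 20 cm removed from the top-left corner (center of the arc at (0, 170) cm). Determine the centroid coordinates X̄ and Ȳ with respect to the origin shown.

Part | A | x̄ᵢ | ȳᵢ | A·x̄ᵢ | A·ȳᵢ
plate | 13600.00 | 40.00 | 85.00 | 544000.00 | 1156000.00
removed quarter-circle | -314.16 | 8.49 | 161.51 | -2666.67 | -50740.41
Σ | 13285.84 |  |  | 541333.33 | 1105259.59
X̄ = 541333.33 / 13285.84 = 40.75 cm
Ȳ = 1105259.59 / 13285.84 = 83.19 cm

X̄ = 40.75 cm, Ȳ = 83.19 cm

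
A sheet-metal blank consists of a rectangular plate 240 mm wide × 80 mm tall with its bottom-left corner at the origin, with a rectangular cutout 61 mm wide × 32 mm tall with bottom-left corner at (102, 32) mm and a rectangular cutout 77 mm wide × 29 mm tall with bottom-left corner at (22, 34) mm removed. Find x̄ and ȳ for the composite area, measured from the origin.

x̄ = 127.22 mm, ȳ = 37.70 mm

plate: A = 240 × 80 = 19200.00, centroid at (120.00, 40.00).
hole 1: A = −(61 × 32) = -1952.00, centroid at (132.50, 48.00).
hole 2: A = −(77 × 29) = -2233.00, centroid at (60.50, 48.50).
ΣA = 15015.00 mm²
ΣAx̄ = (19200.00)(120.00) + (-1952.00)(132.50) + (-2233.00)(60.50) = 1910263.50 mm³
ΣAȳ = (19200.00)(40.00) + (-1952.00)(48.00) + (-2233.00)(48.50) = 566003.50 mm³
x̄ = 1910263.50 / 15015.00 = 127.22 mm
ȳ = 566003.50 / 15015.00 = 37.70 mm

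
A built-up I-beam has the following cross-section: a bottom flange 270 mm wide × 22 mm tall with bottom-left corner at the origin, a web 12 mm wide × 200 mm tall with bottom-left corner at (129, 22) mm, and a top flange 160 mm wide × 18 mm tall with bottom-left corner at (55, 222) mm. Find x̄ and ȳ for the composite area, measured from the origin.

Part | A | x̄ᵢ | ȳᵢ | A·x̄ᵢ | A·ȳᵢ
bottom flange | 5940.00 | 135.00 | 11.00 | 801900.00 | 65340.00
web | 2400.00 | 135.00 | 122.00 | 324000.00 | 292800.00
top flange | 2880.00 | 135.00 | 231.00 | 388800.00 | 665280.00
Σ | 11220.00 |  |  | 1514700.00 | 1023420.00
x̄ = 1514700.00 / 11220.00 = 135.00 mm
ȳ = 1023420.00 / 11220.00 = 91.21 mm

x̄ = 135.00 mm, ȳ = 91.21 mm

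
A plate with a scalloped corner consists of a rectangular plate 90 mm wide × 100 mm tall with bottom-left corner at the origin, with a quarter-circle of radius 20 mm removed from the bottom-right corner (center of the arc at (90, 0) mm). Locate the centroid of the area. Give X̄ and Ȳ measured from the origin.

X̄ = 43.68 mm, Ȳ = 51.50 mm

Part | A | x̄ᵢ | ȳᵢ | A·x̄ᵢ | A·ȳᵢ
plate | 9000.00 | 45.00 | 50.00 | 405000.00 | 450000.00
removed quarter-circle | -314.16 | 81.51 | 8.49 | -25607.67 | -2666.67
Σ | 8685.84 |  |  | 379392.33 | 447333.33
X̄ = 379392.33 / 8685.84 = 43.68 mm
Ȳ = 447333.33 / 8685.84 = 51.50 mm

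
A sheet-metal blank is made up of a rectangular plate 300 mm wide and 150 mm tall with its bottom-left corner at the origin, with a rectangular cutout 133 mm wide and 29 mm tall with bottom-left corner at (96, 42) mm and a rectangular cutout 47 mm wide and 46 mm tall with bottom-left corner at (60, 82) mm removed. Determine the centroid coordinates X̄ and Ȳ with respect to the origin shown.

plate: A = 300 × 150 = 45000.00, centroid at (150.00, 75.00).
hole 1: A = −(133 × 29) = -3857.00, centroid at (162.50, 56.50).
hole 2: A = −(47 × 46) = -2162.00, centroid at (83.50, 105.00).
ΣA = 38981.00 mm², ΣAX̄ = 5942710.50 mm³, ΣAȲ = 2930069.50 mm³.
X̄ = 5942710.50/38981.00 = 152.45 mm; Ȳ = 2930069.50/38981.00 = 75.17 mm.

X̄ = 152.45 mm, Ȳ = 75.17 mm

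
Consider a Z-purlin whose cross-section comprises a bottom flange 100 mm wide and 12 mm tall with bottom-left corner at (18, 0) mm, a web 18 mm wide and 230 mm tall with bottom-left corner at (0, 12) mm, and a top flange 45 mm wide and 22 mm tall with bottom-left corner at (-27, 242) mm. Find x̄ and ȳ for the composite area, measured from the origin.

bottom flange: A = 100 × 12 = 1200.00, centroid at (68.00, 6.00).
web: A = 18 × 230 = 4140.00, centroid at (9.00, 127.00).
top flange: A = 45 × 22 = 990.00, centroid at (-4.50, 253.00).
ΣA = 6330.00 mm², ΣAx̄ = 114405.00 mm³, ΣAȳ = 783450.00 mm³.
x̄ = 114405.00/6330.00 = 18.07 mm; ȳ = 783450.00/6330.00 = 123.77 mm.

x̄ = 18.07 mm, ȳ = 123.77 mm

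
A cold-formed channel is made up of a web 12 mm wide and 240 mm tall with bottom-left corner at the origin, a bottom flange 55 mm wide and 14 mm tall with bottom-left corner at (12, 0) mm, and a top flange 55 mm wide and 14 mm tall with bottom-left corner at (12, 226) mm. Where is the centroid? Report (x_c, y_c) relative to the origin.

Part | A | x̄ᵢ | ȳᵢ | A·x̄ᵢ | A·ȳᵢ
web | 2880.00 | 6.00 | 120.00 | 17280.00 | 345600.00
bottom flange | 770.00 | 39.50 | 7.00 | 30415.00 | 5390.00
top flange | 770.00 | 39.50 | 233.00 | 30415.00 | 179410.00
Σ | 4420.00 |  |  | 78110.00 | 530400.00
x_c = 78110.00 / 4420.00 = 17.67 mm
y_c = 530400.00 / 4420.00 = 120.00 mm

x_c = 17.67 mm, y_c = 120.00 mm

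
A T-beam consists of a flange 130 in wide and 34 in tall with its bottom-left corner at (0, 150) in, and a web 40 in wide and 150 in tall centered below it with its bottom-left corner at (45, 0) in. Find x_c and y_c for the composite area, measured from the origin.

x_c = 65.00 in, y_c = 114.02 in

web: A = 40 × 150 = 6000.00, centroid at (65.00, 75.00).
flange: A = 130 × 34 = 4420.00, centroid at (65.00, 167.00).
ΣA = 10420.00 in², ΣAx_c = 677300.00 in³, ΣAy_c = 1188140.00 in³.
x_c = 677300.00/10420.00 = 65.00 in; y_c = 1188140.00/10420.00 = 114.02 in.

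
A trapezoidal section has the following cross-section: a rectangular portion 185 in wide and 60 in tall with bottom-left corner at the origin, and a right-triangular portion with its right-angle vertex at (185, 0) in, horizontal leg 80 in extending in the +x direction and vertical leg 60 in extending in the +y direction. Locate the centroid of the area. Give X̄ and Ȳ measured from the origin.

Part | A | x̄ᵢ | ȳᵢ | A·x̄ᵢ | A·ȳᵢ
rectangular portion | 11100.00 | 92.50 | 30.00 | 1026750.00 | 333000.00
triangular portion | 2400.00 | 211.67 | 20.00 | 508000.00 | 48000.00
Σ | 13500.00 |  |  | 1534750.00 | 381000.00
X̄ = 1534750.00 / 13500.00 = 113.69 in
Ȳ = 381000.00 / 13500.00 = 28.22 in

X̄ = 113.69 in, Ȳ = 28.22 in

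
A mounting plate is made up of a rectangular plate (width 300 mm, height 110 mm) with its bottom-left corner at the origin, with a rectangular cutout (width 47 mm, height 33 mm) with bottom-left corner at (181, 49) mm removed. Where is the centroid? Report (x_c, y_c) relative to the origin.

x_c = 147.31 mm, y_c = 54.48 mm

plate: A = 300 × 110 = 33000.00, centroid at (150.00, 55.00).
hole: A = −(47 × 33) = -1551.00, centroid at (204.50, 65.50).
ΣA = 31449.00 mm²
ΣAx_c = (33000.00)(150.00) + (-1551.00)(204.50) = 4632820.50 mm³
ΣAy_c = (33000.00)(55.00) + (-1551.00)(65.50) = 1713409.50 mm³
x_c = 4632820.50 / 31449.00 = 147.31 mm
y_c = 1713409.50 / 31449.00 = 54.48 mm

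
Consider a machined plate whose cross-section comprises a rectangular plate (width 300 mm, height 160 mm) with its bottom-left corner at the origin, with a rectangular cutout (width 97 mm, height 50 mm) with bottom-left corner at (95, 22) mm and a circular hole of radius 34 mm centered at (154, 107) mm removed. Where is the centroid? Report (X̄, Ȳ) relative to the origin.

X̄ = 150.43 mm, Ȳ = 81.57 mm

plate: A = 300 × 160 = 48000.00, centroid at (150.00, 80.00).
hole 1: A = −(97 × 50) = -4850.00, centroid at (143.50, 47.00).
hole 2: A = −π·34² = -3631.68, centroid at (154.00, 107.00).
ΣA = 39518.32 mm², ΣAX̄ = 5944746.11 mm³, ΣAȲ = 3223460.12 mm³.
X̄ = 5944746.11/39518.32 = 150.43 mm; Ȳ = 3223460.12/39518.32 = 81.57 mm.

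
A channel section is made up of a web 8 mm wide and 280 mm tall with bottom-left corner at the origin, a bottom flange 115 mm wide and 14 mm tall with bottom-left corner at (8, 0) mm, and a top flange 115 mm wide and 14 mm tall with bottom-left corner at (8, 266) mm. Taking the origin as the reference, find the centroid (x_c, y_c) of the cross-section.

web: A = 8 × 280 = 2240.00, centroid at (4.00, 140.00).
bottom flange: A = 115 × 14 = 1610.00, centroid at (65.50, 7.00).
top flange: A = 115 × 14 = 1610.00, centroid at (65.50, 273.00).
ΣA = 5460.00 mm², ΣAx_c = 219870.00 mm³, ΣAy_c = 764400.00 mm³.
x_c = 219870.00/5460.00 = 40.27 mm; y_c = 764400.00/5460.00 = 140.00 mm.

x_c = 40.27 mm, y_c = 140.00 mm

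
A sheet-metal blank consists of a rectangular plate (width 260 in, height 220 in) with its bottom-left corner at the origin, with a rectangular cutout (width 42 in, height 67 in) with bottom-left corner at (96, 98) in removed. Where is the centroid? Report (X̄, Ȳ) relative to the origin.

Part | A | x̄ᵢ | ȳᵢ | A·x̄ᵢ | A·ȳᵢ
plate | 57200.00 | 130.00 | 110.00 | 7436000.00 | 6292000.00
hole | -2814.00 | 117.00 | 131.50 | -329238.00 | -370041.00
Σ | 54386.00 |  |  | 7106762.00 | 5921959.00
X̄ = 7106762.00 / 54386.00 = 130.67 in
Ȳ = 5921959.00 / 54386.00 = 108.89 in

X̄ = 130.67 in, Ȳ = 108.89 in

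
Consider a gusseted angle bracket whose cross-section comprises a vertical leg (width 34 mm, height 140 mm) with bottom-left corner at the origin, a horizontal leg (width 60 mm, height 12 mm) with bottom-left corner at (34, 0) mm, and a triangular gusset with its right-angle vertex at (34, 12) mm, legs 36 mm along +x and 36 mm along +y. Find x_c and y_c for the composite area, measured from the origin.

x_c = 25.59 mm, y_c = 57.62 mm

Part | A | x̄ᵢ | ȳᵢ | A·x̄ᵢ | A·ȳᵢ
vertical leg | 4760.00 | 17.00 | 70.00 | 80920.00 | 333200.00
horizontal leg | 720.00 | 64.00 | 6.00 | 46080.00 | 4320.00
gusset | 648.00 | 46.00 | 24.00 | 29808.00 | 15552.00
Σ | 6128.00 |  |  | 156808.00 | 353072.00
x_c = 156808.00 / 6128.00 = 25.59 mm
y_c = 353072.00 / 6128.00 = 57.62 mm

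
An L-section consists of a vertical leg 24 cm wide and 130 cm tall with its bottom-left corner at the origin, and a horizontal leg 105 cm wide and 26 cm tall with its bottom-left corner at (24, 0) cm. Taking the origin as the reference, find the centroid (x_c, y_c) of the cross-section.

x_c = 42.10 cm, y_c = 40.73 cm

vertical leg: A = 24 × 130 = 3120.00, centroid at (12.00, 65.00).
horizontal leg: A = 105 × 26 = 2730.00, centroid at (76.50, 13.00).
ΣA = 5850.00 cm², ΣAx_c = 246285.00 cm³, ΣAy_c = 238290.00 cm³.
x_c = 246285.00/5850.00 = 42.10 cm; y_c = 238290.00/5850.00 = 40.73 cm.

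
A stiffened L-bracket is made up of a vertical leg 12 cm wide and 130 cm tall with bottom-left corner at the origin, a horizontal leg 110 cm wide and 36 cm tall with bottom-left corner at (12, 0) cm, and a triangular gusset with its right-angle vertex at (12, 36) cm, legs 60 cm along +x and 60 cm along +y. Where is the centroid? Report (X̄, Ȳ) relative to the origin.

X̄ = 45.39 cm, Ȳ = 37.36 cm

vertical leg: A = 12 × 130 = 1560.00, centroid at (6.00, 65.00).
horizontal leg: A = 110 × 36 = 3960.00, centroid at (67.00, 18.00).
gusset: A = ½·60·60 = 1800.00, centroid at (32.00, 56.00).
ΣA = 7320.00 cm²
ΣAX̄ = (1560.00)(6.00) + (3960.00)(67.00) + (1800.00)(32.00) = 332280.00 cm³
ΣAȲ = (1560.00)(65.00) + (3960.00)(18.00) + (1800.00)(56.00) = 273480.00 cm³
X̄ = 332280.00 / 7320.00 = 45.39 cm
Ȳ = 273480.00 / 7320.00 = 37.36 cm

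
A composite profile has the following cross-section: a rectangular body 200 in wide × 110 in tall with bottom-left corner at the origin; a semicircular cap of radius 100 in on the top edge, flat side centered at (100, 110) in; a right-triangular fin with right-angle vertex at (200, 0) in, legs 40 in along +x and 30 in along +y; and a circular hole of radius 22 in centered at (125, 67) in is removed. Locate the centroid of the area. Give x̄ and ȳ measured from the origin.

Part | A | x̄ᵢ | ȳᵢ | A·x̄ᵢ | A·ȳᵢ
rectangular body | 22000.00 | 100.00 | 55.00 | 2200000.00 | 1210000.00
semicircular top | 15707.96 | 100.00 | 152.44 | 1570796.33 | 2394542.63
triangular fin | 600.00 | 213.33 | 10.00 | 128000.00 | 6000.00
hole | -1520.53 | 125.00 | 67.00 | -190066.36 | -101875.57
Σ | 36787.43 |  |  | 3708729.97 | 3508667.06
x̄ = 3708729.97 / 36787.43 = 100.82 in
ȳ = 3508667.06 / 36787.43 = 95.38 in

x̄ = 100.82 in, ȳ = 95.38 in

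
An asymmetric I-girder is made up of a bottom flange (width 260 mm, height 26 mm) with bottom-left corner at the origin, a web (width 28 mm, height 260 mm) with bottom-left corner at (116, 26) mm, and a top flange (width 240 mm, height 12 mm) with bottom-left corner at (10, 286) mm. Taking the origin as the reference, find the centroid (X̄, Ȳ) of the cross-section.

bottom flange: A = 260 × 26 = 6760.00, centroid at (130.00, 13.00).
web: A = 28 × 260 = 7280.00, centroid at (130.00, 156.00).
top flange: A = 240 × 12 = 2880.00, centroid at (130.00, 292.00).
ΣA = 16920.00 mm²
ΣAX̄ = (6760.00)(130.00) + (7280.00)(130.00) + (2880.00)(130.00) = 2199600.00 mm³
ΣAȲ = (6760.00)(13.00) + (7280.00)(156.00) + (2880.00)(292.00) = 2064520.00 mm³
X̄ = 2199600.00 / 16920.00 = 130.00 mm
Ȳ = 2064520.00 / 16920.00 = 122.02 mm

X̄ = 130.00 mm, Ȳ = 122.02 mm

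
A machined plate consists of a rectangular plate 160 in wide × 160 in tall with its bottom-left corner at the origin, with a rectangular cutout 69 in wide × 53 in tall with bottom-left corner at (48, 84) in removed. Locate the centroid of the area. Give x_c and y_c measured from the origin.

x_c = 79.58 in, y_c = 74.92 in

Part | A | x̄ᵢ | ȳᵢ | A·x̄ᵢ | A·ȳᵢ
plate | 25600.00 | 80.00 | 80.00 | 2048000.00 | 2048000.00
hole | -3657.00 | 82.50 | 110.50 | -301702.50 | -404098.50
Σ | 21943.00 |  |  | 1746297.50 | 1643901.50
x_c = 1746297.50 / 21943.00 = 79.58 in
y_c = 1643901.50 / 21943.00 = 74.92 in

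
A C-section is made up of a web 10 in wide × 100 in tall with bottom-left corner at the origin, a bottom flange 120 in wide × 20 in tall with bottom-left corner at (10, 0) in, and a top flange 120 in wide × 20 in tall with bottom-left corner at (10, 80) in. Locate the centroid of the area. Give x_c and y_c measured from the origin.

web: A = 10 × 100 = 1000.00, centroid at (5.00, 50.00).
bottom flange: A = 120 × 20 = 2400.00, centroid at (70.00, 10.00).
top flange: A = 120 × 20 = 2400.00, centroid at (70.00, 90.00).
ΣA = 5800.00 in²
ΣAx_c = (1000.00)(5.00) + (2400.00)(70.00) + (2400.00)(70.00) = 341000.00 in³
ΣAy_c = (1000.00)(50.00) + (2400.00)(10.00) + (2400.00)(90.00) = 290000.00 in³
x_c = 341000.00 / 5800.00 = 58.79 in
y_c = 290000.00 / 5800.00 = 50.00 in

x_c = 58.79 in, y_c = 50.00 in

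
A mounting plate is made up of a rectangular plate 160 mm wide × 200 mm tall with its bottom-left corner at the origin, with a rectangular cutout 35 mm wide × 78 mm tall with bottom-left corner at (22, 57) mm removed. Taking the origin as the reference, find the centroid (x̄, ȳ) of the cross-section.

x̄ = 83.78 mm, ȳ = 100.37 mm

plate: A = 160 × 200 = 32000.00, centroid at (80.00, 100.00).
hole: A = −(35 × 78) = -2730.00, centroid at (39.50, 96.00).
ΣA = 29270.00 mm²
ΣAx̄ = (32000.00)(80.00) + (-2730.00)(39.50) = 2452165.00 mm³
ΣAȳ = (32000.00)(100.00) + (-2730.00)(96.00) = 2937920.00 mm³
x̄ = 2452165.00 / 29270.00 = 83.78 mm
ȳ = 2937920.00 / 29270.00 = 100.37 mm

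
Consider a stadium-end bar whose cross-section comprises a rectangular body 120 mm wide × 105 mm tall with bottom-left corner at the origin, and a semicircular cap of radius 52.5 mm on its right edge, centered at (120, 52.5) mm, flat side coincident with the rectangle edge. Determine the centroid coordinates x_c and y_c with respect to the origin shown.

Part | A | x̄ᵢ | ȳᵢ | A·x̄ᵢ | A·ȳᵢ
rectangular body | 12600.00 | 60.00 | 52.50 | 756000.00 | 661500.00
semicircular end | 4329.51 | 142.28 | 52.50 | 616009.64 | 227299.14
Σ | 16929.51 |  |  | 1372009.64 | 888799.14
x_c = 1372009.64 / 16929.51 = 81.04 mm
y_c = 888799.14 / 16929.51 = 52.50 mm

x_c = 81.04 mm, y_c = 52.50 mm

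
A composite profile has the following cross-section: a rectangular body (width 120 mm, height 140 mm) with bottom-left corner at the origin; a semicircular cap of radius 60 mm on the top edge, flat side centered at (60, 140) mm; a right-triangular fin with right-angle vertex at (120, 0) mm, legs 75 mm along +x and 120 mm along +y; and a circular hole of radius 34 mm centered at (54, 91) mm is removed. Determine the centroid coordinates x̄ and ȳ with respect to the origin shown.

rectangular body: A = 120 × 140 = 16800.00, centroid at (60.00, 70.00).
semicircular top: A = ½π·60² = 5654.87, centroid at (60.00, 165.46).
triangular fin: A = ½·75·120 = 4500.00, centroid at (145.00, 40.00).
hole: A = −π·34² = -3631.68, centroid at (54.00, 91.00).
ΣA = 23323.19 mm², ΣAx̄ = 1803681.23 mm³, ΣAȳ = 1961198.37 mm³.
x̄ = 1803681.23/23323.19 = 77.33 mm; ȳ = 1961198.37/23323.19 = 84.09 mm.

x̄ = 77.33 mm, ȳ = 84.09 mm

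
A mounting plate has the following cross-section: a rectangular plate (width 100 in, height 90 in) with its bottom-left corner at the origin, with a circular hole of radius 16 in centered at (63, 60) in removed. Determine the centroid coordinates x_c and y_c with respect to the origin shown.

x_c = 48.72 in, y_c = 43.53 in

plate: A = 100 × 90 = 9000.00, centroid at (50.00, 45.00).
hole: A = −π·16² = -804.25, centroid at (63.00, 60.00).
ΣA = 8195.75 in², ΣAx_c = 399332.39 in³, ΣAy_c = 356745.14 in³.
x_c = 399332.39/8195.75 = 48.72 in; y_c = 356745.14/8195.75 = 43.53 in.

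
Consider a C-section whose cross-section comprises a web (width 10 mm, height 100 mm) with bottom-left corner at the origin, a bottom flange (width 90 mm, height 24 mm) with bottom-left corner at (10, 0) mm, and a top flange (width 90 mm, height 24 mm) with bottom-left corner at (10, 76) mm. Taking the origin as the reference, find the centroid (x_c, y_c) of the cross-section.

Part | A | x̄ᵢ | ȳᵢ | A·x̄ᵢ | A·ȳᵢ
web | 1000.00 | 5.00 | 50.00 | 5000.00 | 50000.00
bottom flange | 2160.00 | 55.00 | 12.00 | 118800.00 | 25920.00
top flange | 2160.00 | 55.00 | 88.00 | 118800.00 | 190080.00
Σ | 5320.00 |  |  | 242600.00 | 266000.00
x_c = 242600.00 / 5320.00 = 45.60 mm
y_c = 266000.00 / 5320.00 = 50.00 mm

x_c = 45.60 mm, y_c = 50.00 mm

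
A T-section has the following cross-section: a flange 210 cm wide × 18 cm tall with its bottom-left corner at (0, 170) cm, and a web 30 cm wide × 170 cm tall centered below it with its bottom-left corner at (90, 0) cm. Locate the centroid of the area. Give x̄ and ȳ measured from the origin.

x̄ = 105.00 cm, ȳ = 125.01 cm

web: A = 30 × 170 = 5100.00, centroid at (105.00, 85.00).
flange: A = 210 × 18 = 3780.00, centroid at (105.00, 179.00).
ΣA = 8880.00 cm²
ΣAx̄ = (5100.00)(105.00) + (3780.00)(105.00) = 932400.00 cm³
ΣAȳ = (5100.00)(85.00) + (3780.00)(179.00) = 1110120.00 cm³
x̄ = 932400.00 / 8880.00 = 105.00 cm
ȳ = 1110120.00 / 8880.00 = 125.01 cm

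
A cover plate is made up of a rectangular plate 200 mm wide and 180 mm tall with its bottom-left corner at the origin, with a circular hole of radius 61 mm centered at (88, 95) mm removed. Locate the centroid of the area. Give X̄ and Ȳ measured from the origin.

plate: A = 200 × 180 = 36000.00, centroid at (100.00, 90.00).
hole: A = −π·61² = -11689.87, centroid at (88.00, 95.00).
ΣA = 24310.13 mm², ΣAX̄ = 2571291.77 mm³, ΣAȲ = 2129462.70 mm³.
X̄ = 2571291.77/24310.13 = 105.77 mm; Ȳ = 2129462.70/24310.13 = 87.60 mm.

X̄ = 105.77 mm, Ȳ = 87.60 mm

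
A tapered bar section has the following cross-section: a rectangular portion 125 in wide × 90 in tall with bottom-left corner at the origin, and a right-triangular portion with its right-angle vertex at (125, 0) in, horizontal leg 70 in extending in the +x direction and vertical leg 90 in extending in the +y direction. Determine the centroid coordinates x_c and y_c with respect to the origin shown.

Part | A | x̄ᵢ | ȳᵢ | A·x̄ᵢ | A·ȳᵢ
rectangular portion | 11250.00 | 62.50 | 45.00 | 703125.00 | 506250.00
triangular portion | 3150.00 | 148.33 | 30.00 | 467250.00 | 94500.00
Σ | 14400.00 |  |  | 1170375.00 | 600750.00
x_c = 1170375.00 / 14400.00 = 81.28 in
y_c = 600750.00 / 14400.00 = 41.72 in

x_c = 81.28 in, y_c = 41.72 in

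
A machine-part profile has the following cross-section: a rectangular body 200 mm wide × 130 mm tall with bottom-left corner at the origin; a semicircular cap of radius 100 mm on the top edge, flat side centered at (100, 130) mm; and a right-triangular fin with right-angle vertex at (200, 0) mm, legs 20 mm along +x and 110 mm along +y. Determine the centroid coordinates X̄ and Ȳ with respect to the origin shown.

rectangular body: A = 200 × 130 = 26000.00, centroid at (100.00, 65.00).
semicircular top: A = ½π·100² = 15707.96, centroid at (100.00, 172.44).
triangular fin: A = ½·20·110 = 1100.00, centroid at (206.67, 36.67).
ΣA = 42807.96 mm²
ΣAX̄ = (26000.00)(100.00) + (15707.96)(100.00) + (1100.00)(206.67) = 4398129.66 mm³
ΣAȲ = (26000.00)(65.00) + (15707.96)(172.44) + (1100.00)(36.67) = 4439035.22 mm³
X̄ = 4398129.66 / 42807.96 = 102.74 mm
Ȳ = 4439035.22 / 42807.96 = 103.70 mm

X̄ = 102.74 mm, Ȳ = 103.70 mm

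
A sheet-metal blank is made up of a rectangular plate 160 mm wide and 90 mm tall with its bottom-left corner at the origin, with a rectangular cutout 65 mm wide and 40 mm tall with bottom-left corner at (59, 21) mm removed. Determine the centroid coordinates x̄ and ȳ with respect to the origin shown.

x̄ = 77.47 mm, ȳ = 45.88 mm

plate: A = 160 × 90 = 14400.00, centroid at (80.00, 45.00).
hole: A = −(65 × 40) = -2600.00, centroid at (91.50, 41.00).
ΣA = 11800.00 mm²
ΣAx̄ = (14400.00)(80.00) + (-2600.00)(91.50) = 914100.00 mm³
ΣAȳ = (14400.00)(45.00) + (-2600.00)(41.00) = 541400.00 mm³
x̄ = 914100.00 / 11800.00 = 77.47 mm
ȳ = 541400.00 / 11800.00 = 45.88 mm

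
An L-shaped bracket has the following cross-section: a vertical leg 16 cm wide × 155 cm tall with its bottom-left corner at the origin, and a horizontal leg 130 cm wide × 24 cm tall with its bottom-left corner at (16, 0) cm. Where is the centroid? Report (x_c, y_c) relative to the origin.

vertical leg: A = 16 × 155 = 2480.00, centroid at (8.00, 77.50).
horizontal leg: A = 130 × 24 = 3120.00, centroid at (81.00, 12.00).
ΣA = 5600.00 cm²
ΣAx_c = (2480.00)(8.00) + (3120.00)(81.00) = 272560.00 cm³
ΣAy_c = (2480.00)(77.50) + (3120.00)(12.00) = 229640.00 cm³
x_c = 272560.00 / 5600.00 = 48.67 cm
y_c = 229640.00 / 5600.00 = 41.01 cm

x_c = 48.67 cm, y_c = 41.01 cm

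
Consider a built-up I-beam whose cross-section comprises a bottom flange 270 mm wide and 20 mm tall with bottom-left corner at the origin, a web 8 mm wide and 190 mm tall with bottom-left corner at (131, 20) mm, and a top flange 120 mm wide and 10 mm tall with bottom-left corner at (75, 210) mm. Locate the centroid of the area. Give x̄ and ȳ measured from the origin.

x̄ = 135.00 mm, ȳ = 59.95 mm

bottom flange: A = 270 × 20 = 5400.00, centroid at (135.00, 10.00).
web: A = 8 × 190 = 1520.00, centroid at (135.00, 115.00).
top flange: A = 120 × 10 = 1200.00, centroid at (135.00, 215.00).
ΣA = 8120.00 mm², ΣAx̄ = 1096200.00 mm³, ΣAȳ = 486800.00 mm³.
x̄ = 1096200.00/8120.00 = 135.00 mm; ȳ = 486800.00/8120.00 = 59.95 mm.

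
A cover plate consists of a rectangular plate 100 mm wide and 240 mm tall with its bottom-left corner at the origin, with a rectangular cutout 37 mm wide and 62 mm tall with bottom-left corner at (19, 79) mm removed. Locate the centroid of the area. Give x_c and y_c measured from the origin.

x_c = 51.32 mm, y_c = 121.06 mm

Part | A | x̄ᵢ | ȳᵢ | A·x̄ᵢ | A·ȳᵢ
plate | 24000.00 | 50.00 | 120.00 | 1200000.00 | 2880000.00
hole | -2294.00 | 37.50 | 110.00 | -86025.00 | -252340.00
Σ | 21706.00 |  |  | 1113975.00 | 2627660.00
x_c = 1113975.00 / 21706.00 = 51.32 mm
y_c = 2627660.00 / 21706.00 = 121.06 mm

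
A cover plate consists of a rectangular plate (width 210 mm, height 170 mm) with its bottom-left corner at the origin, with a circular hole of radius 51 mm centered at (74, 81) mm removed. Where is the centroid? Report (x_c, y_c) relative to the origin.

Part | A | x̄ᵢ | ȳᵢ | A·x̄ᵢ | A·ȳᵢ
plate | 35700.00 | 105.00 | 85.00 | 3748500.00 | 3034500.00
hole | -8171.28 | 74.00 | 81.00 | -604674.90 | -661873.88
Σ | 27528.72 |  |  | 3143825.10 | 2372626.12
x_c = 3143825.10 / 27528.72 = 114.20 mm
y_c = 2372626.12 / 27528.72 = 86.19 mm

x_c = 114.20 mm, y_c = 86.19 mm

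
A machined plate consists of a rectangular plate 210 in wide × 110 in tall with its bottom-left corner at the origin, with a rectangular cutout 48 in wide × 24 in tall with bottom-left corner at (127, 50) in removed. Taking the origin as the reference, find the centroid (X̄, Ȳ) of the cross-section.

plate: A = 210 × 110 = 23100.00, centroid at (105.00, 55.00).
hole: A = −(48 × 24) = -1152.00, centroid at (151.00, 62.00).
ΣA = 21948.00 in², ΣAX̄ = 2251548.00 in³, ΣAȲ = 1199076.00 in³.
X̄ = 2251548.00/21948.00 = 102.59 in; Ȳ = 1199076.00/21948.00 = 54.63 in.

X̄ = 102.59 in, Ȳ = 54.63 in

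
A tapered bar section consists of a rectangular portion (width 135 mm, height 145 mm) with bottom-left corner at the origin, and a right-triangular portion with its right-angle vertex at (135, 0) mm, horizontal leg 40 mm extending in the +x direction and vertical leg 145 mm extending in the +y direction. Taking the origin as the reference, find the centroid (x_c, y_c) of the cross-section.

x_c = 77.93 mm, y_c = 69.38 mm

Part | A | x̄ᵢ | ȳᵢ | A·x̄ᵢ | A·ȳᵢ
rectangular portion | 19575.00 | 67.50 | 72.50 | 1321312.50 | 1419187.50
triangular portion | 2900.00 | 148.33 | 48.33 | 430166.67 | 140166.67
Σ | 22475.00 |  |  | 1751479.17 | 1559354.17
x_c = 1751479.17 / 22475.00 = 77.93 mm
y_c = 1559354.17 / 22475.00 = 69.38 mm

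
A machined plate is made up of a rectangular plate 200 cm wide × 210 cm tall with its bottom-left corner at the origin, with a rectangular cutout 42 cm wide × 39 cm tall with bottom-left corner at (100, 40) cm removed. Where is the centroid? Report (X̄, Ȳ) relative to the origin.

Part | A | x̄ᵢ | ȳᵢ | A·x̄ᵢ | A·ȳᵢ
plate | 42000.00 | 100.00 | 105.00 | 4200000.00 | 4410000.00
hole | -1638.00 | 121.00 | 59.50 | -198198.00 | -97461.00
Σ | 40362.00 |  |  | 4001802.00 | 4312539.00
X̄ = 4001802.00 / 40362.00 = 99.15 cm
Ȳ = 4312539.00 / 40362.00 = 106.85 cm

X̄ = 99.15 cm, Ȳ = 106.85 cm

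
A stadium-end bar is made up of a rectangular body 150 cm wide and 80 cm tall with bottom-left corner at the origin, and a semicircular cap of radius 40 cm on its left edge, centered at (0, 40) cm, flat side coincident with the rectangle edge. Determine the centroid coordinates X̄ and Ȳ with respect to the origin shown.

rectangular body: A = 150 × 80 = 12000.00, centroid at (75.00, 40.00).
semicircular end: A = ½π·40² = 2513.27, centroid at (-16.98, 40.00).
ΣA = 14513.27 cm², ΣAX̄ = 857333.33 cm³, ΣAȲ = 580530.96 cm³.
X̄ = 857333.33/14513.27 = 59.07 cm; Ȳ = 580530.96/14513.27 = 40.00 cm.

X̄ = 59.07 cm, Ȳ = 40.00 cm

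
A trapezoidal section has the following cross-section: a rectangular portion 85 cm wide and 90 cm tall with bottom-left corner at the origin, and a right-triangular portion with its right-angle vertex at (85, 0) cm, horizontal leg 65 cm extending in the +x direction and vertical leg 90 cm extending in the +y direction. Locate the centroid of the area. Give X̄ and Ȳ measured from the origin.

Part | A | x̄ᵢ | ȳᵢ | A·x̄ᵢ | A·ȳᵢ
rectangular portion | 7650.00 | 42.50 | 45.00 | 325125.00 | 344250.00
triangular portion | 2925.00 | 106.67 | 30.00 | 312000.00 | 87750.00
Σ | 10575.00 |  |  | 637125.00 | 432000.00
X̄ = 637125.00 / 10575.00 = 60.25 cm
Ȳ = 432000.00 / 10575.00 = 40.85 cm

X̄ = 60.25 cm, Ȳ = 40.85 cm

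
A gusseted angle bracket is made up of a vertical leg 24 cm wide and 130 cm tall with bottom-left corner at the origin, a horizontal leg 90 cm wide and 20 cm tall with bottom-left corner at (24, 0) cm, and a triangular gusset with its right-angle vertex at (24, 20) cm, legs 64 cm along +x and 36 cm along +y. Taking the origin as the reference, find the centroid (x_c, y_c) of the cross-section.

Part | A | x̄ᵢ | ȳᵢ | A·x̄ᵢ | A·ȳᵢ
vertical leg | 3120.00 | 12.00 | 65.00 | 37440.00 | 202800.00
horizontal leg | 1800.00 | 69.00 | 10.00 | 124200.00 | 18000.00
gusset | 1152.00 | 45.33 | 32.00 | 52224.00 | 36864.00
Σ | 6072.00 |  |  | 213864.00 | 257664.00
x_c = 213864.00 / 6072.00 = 35.22 cm
y_c = 257664.00 / 6072.00 = 42.43 cm

x_c = 35.22 cm, y_c = 42.43 cm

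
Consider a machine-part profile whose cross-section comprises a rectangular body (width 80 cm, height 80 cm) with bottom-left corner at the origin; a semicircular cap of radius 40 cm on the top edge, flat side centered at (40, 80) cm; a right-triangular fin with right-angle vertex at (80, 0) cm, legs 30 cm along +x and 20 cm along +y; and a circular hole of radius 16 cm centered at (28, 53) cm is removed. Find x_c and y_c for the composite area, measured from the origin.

x_c = 42.93 cm, y_c = 54.60 cm

Part | A | x̄ᵢ | ȳᵢ | A·x̄ᵢ | A·ȳᵢ
rectangular body | 6400.00 | 40.00 | 40.00 | 256000.00 | 256000.00
semicircular top | 2513.27 | 40.00 | 96.98 | 100530.96 | 243728.60
triangular fin | 300.00 | 90.00 | 6.67 | 27000.00 | 2000.00
hole | -804.25 | 28.00 | 53.00 | -22518.94 | -42625.13
Σ | 8409.03 |  |  | 361012.03 | 459103.47
x_c = 361012.03 / 8409.03 = 42.93 cm
y_c = 459103.47 / 8409.03 = 54.60 cm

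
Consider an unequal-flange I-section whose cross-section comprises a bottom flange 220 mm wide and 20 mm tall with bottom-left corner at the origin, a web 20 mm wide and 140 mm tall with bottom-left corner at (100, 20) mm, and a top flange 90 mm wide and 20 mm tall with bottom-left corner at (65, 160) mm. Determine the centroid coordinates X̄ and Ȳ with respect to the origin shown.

X̄ = 110.00 mm, Ȳ = 66.89 mm

Part | A | x̄ᵢ | ȳᵢ | A·x̄ᵢ | A·ȳᵢ
bottom flange | 4400.00 | 110.00 | 10.00 | 484000.00 | 44000.00
web | 2800.00 | 110.00 | 90.00 | 308000.00 | 252000.00
top flange | 1800.00 | 110.00 | 170.00 | 198000.00 | 306000.00
Σ | 9000.00 |  |  | 990000.00 | 602000.00
X̄ = 990000.00 / 9000.00 = 110.00 mm
Ȳ = 602000.00 / 9000.00 = 66.89 mm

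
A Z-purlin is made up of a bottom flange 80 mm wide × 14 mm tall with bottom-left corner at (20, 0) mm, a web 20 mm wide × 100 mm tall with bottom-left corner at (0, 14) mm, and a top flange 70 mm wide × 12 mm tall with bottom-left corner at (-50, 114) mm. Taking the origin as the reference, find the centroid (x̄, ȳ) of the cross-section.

x̄ = 18.84 mm, ȳ = 59.76 mm

Part | A | x̄ᵢ | ȳᵢ | A·x̄ᵢ | A·ȳᵢ
bottom flange | 1120.00 | 60.00 | 7.00 | 67200.00 | 7840.00
web | 2000.00 | 10.00 | 64.00 | 20000.00 | 128000.00
top flange | 840.00 | -15.00 | 120.00 | -12600.00 | 100800.00
Σ | 3960.00 |  |  | 74600.00 | 236640.00
x̄ = 74600.00 / 3960.00 = 18.84 mm
ȳ = 236640.00 / 3960.00 = 59.76 mm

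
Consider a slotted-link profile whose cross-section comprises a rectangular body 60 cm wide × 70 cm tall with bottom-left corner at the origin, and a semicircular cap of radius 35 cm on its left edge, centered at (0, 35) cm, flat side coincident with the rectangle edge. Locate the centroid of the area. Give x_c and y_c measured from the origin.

rectangular body: A = 60 × 70 = 4200.00, centroid at (30.00, 35.00).
semicircular end: A = ½π·35² = 1924.23, centroid at (-14.85, 35.00).
ΣA = 6124.23 cm²
ΣAx_c = (4200.00)(30.00) + (1924.23)(-14.85) = 97416.67 cm³
ΣAy_c = (4200.00)(35.00) + (1924.23)(35.00) = 214347.89 cm³
x_c = 97416.67 / 6124.23 = 15.91 cm
y_c = 214347.89 / 6124.23 = 35.00 cm

x_c = 15.91 cm, y_c = 35.00 cm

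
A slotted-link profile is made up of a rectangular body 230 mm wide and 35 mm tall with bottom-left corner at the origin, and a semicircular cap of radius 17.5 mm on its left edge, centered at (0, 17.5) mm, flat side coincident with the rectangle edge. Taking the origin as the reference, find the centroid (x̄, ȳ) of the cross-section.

x̄ = 108.10 mm, ȳ = 17.50 mm

rectangular body: A = 230 × 35 = 8050.00, centroid at (115.00, 17.50).
semicircular end: A = ½π·17.5² = 481.06, centroid at (-7.43, 17.50).
ΣA = 8531.06 mm², ΣAx̄ = 922177.08 mm³, ΣAȳ = 149293.49 mm³.
x̄ = 922177.08/8531.06 = 108.10 mm; ȳ = 149293.49/8531.06 = 17.50 mm.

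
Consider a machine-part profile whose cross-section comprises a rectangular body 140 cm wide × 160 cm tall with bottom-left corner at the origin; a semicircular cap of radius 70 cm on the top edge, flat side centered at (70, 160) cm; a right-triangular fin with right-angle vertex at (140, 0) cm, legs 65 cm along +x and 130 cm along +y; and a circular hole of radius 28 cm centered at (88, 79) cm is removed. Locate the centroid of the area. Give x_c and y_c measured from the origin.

x_c = 80.76 cm, y_c = 101.72 cm

Part | A | x̄ᵢ | ȳᵢ | A·x̄ᵢ | A·ȳᵢ
rectangular body | 22400.00 | 70.00 | 80.00 | 1568000.00 | 1792000.00
semicircular top | 7696.90 | 70.00 | 189.71 | 538783.14 | 1460170.99
triangular fin | 4225.00 | 161.67 | 43.33 | 683041.67 | 183083.33
hole | -2463.01 | 88.00 | 79.00 | -216744.76 | -194577.68
Σ | 31858.89 |  |  | 2573080.05 | 3240676.64
x_c = 2573080.05 / 31858.89 = 80.76 cm
y_c = 3240676.64 / 31858.89 = 101.72 cm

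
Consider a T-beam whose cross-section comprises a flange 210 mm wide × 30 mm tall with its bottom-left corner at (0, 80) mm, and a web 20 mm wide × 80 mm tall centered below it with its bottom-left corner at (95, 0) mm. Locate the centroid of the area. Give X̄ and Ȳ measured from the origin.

web: A = 20 × 80 = 1600.00, centroid at (105.00, 40.00).
flange: A = 210 × 30 = 6300.00, centroid at (105.00, 95.00).
ΣA = 7900.00 mm², ΣAX̄ = 829500.00 mm³, ΣAȲ = 662500.00 mm³.
X̄ = 829500.00/7900.00 = 105.00 mm; Ȳ = 662500.00/7900.00 = 83.86 mm.

X̄ = 105.00 mm, Ȳ = 83.86 mm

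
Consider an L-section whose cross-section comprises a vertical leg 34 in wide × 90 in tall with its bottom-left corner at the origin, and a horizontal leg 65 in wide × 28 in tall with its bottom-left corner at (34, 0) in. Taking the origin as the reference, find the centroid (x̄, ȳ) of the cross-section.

x̄ = 35.46 in, ȳ = 33.44 in

Part | A | x̄ᵢ | ȳᵢ | A·x̄ᵢ | A·ȳᵢ
vertical leg | 3060.00 | 17.00 | 45.00 | 52020.00 | 137700.00
horizontal leg | 1820.00 | 66.50 | 14.00 | 121030.00 | 25480.00
Σ | 4880.00 |  |  | 173050.00 | 163180.00
x̄ = 173050.00 / 4880.00 = 35.46 in
ȳ = 163180.00 / 4880.00 = 33.44 in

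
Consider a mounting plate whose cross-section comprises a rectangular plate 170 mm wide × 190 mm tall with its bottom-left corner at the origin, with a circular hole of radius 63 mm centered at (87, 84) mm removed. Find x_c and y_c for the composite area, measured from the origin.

Part | A | x̄ᵢ | ȳᵢ | A·x̄ᵢ | A·ȳᵢ
plate | 32300.00 | 85.00 | 95.00 | 2745500.00 | 3068500.00
hole | -12468.98 | 87.00 | 84.00 | -1084801.37 | -1047394.42
Σ | 19831.02 |  |  | 1660698.63 | 2021105.58
x_c = 1660698.63 / 19831.02 = 83.74 mm
y_c = 2021105.58 / 19831.02 = 101.92 mm

x_c = 83.74 mm, y_c = 101.92 mm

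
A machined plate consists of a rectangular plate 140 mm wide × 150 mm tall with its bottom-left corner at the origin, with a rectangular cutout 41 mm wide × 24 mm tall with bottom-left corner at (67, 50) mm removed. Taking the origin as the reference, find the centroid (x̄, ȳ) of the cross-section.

plate: A = 140 × 150 = 21000.00, centroid at (70.00, 75.00).
hole: A = −(41 × 24) = -984.00, centroid at (87.50, 62.00).
ΣA = 20016.00 mm², ΣAx̄ = 1383900.00 mm³, ΣAȳ = 1513992.00 mm³.
x̄ = 1383900.00/20016.00 = 69.14 mm; ȳ = 1513992.00/20016.00 = 75.64 mm.

x̄ = 69.14 mm, ȳ = 75.64 mm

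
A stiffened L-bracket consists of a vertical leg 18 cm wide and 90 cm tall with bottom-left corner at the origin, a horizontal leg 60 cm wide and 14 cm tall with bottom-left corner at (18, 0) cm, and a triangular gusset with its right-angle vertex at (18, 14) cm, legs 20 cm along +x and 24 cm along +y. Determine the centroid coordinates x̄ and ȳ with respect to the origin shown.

vertical leg: A = 18 × 90 = 1620.00, centroid at (9.00, 45.00).
horizontal leg: A = 60 × 14 = 840.00, centroid at (48.00, 7.00).
gusset: A = ½·20·24 = 240.00, centroid at (24.67, 22.00).
ΣA = 2700.00 cm²
ΣAx̄ = (1620.00)(9.00) + (840.00)(48.00) + (240.00)(24.67) = 60820.00 cm³
ΣAȳ = (1620.00)(45.00) + (840.00)(7.00) + (240.00)(22.00) = 84060.00 cm³
x̄ = 60820.00 / 2700.00 = 22.53 cm
ȳ = 84060.00 / 2700.00 = 31.13 cm

x̄ = 22.53 cm, ȳ = 31.13 cm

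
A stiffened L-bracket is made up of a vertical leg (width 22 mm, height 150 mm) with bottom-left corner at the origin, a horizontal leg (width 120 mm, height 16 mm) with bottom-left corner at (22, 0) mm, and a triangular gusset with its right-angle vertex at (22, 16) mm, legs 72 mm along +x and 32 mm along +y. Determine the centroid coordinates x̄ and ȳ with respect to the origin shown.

Part | A | x̄ᵢ | ȳᵢ | A·x̄ᵢ | A·ȳᵢ
vertical leg | 3300.00 | 11.00 | 75.00 | 36300.00 | 247500.00
horizontal leg | 1920.00 | 82.00 | 8.00 | 157440.00 | 15360.00
gusset | 1152.00 | 46.00 | 26.67 | 52992.00 | 30720.00
Σ | 6372.00 |  |  | 246732.00 | 293580.00
x̄ = 246732.00 / 6372.00 = 38.72 mm
ȳ = 293580.00 / 6372.00 = 46.07 mm

x̄ = 38.72 mm, ȳ = 46.07 mm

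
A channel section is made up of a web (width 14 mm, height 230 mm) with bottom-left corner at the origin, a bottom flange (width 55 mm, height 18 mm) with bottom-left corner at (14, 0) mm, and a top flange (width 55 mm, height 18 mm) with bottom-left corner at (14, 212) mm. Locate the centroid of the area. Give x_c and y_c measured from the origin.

x_c = 20.14 mm, y_c = 115.00 mm

Part | A | x̄ᵢ | ȳᵢ | A·x̄ᵢ | A·ȳᵢ
web | 3220.00 | 7.00 | 115.00 | 22540.00 | 370300.00
bottom flange | 990.00 | 41.50 | 9.00 | 41085.00 | 8910.00
top flange | 990.00 | 41.50 | 221.00 | 41085.00 | 218790.00
Σ | 5200.00 |  |  | 104710.00 | 598000.00
x_c = 104710.00 / 5200.00 = 20.14 mm
y_c = 598000.00 / 5200.00 = 115.00 mm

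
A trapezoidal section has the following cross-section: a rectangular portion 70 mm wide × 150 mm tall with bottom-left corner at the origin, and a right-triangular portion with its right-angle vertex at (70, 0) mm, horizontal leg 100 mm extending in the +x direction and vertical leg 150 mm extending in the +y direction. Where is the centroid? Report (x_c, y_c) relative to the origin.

x_c = 63.47 mm, y_c = 64.58 mm

rectangular portion: A = 70 × 150 = 10500.00, centroid at (35.00, 75.00).
triangular portion: A = ½·100·150 = 7500.00, centroid at (103.33, 50.00).
ΣA = 18000.00 mm², ΣAx_c = 1142500.00 mm³, ΣAy_c = 1162500.00 mm³.
x_c = 1142500.00/18000.00 = 63.47 mm; y_c = 1162500.00/18000.00 = 64.58 mm.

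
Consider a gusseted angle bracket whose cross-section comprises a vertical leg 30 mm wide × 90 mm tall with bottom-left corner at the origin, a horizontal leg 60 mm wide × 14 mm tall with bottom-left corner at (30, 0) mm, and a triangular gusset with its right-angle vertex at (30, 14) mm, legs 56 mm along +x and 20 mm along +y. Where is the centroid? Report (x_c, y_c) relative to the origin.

vertical leg: A = 30 × 90 = 2700.00, centroid at (15.00, 45.00).
horizontal leg: A = 60 × 14 = 840.00, centroid at (60.00, 7.00).
gusset: A = ½·56·20 = 560.00, centroid at (48.67, 20.67).
ΣA = 4100.00 mm²
ΣAx_c = (2700.00)(15.00) + (840.00)(60.00) + (560.00)(48.67) = 118153.33 mm³
ΣAy_c = (2700.00)(45.00) + (840.00)(7.00) + (560.00)(20.67) = 138953.33 mm³
x_c = 118153.33 / 4100.00 = 28.82 mm
y_c = 138953.33 / 4100.00 = 33.89 mm

x_c = 28.82 mm, y_c = 33.89 mm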